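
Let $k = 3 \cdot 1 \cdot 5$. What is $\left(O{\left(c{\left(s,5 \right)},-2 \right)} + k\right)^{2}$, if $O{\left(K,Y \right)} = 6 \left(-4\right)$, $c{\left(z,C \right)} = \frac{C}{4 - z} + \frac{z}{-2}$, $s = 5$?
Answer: $81$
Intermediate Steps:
$c{\left(z,C \right)} = - \frac{z}{2} + \frac{C}{4 - z}$ ($c{\left(z,C \right)} = \frac{C}{4 - z} + z \left(- \frac{1}{2}\right) = \frac{C}{4 - z} - \frac{z}{2} = - \frac{z}{2} + \frac{C}{4 - z}$)
$k = 15$ ($k = 3 \cdot 5 = 15$)
$O{\left(K,Y \right)} = -24$
$\left(O{\left(c{\left(s,5 \right)},-2 \right)} + k\right)^{2} = \left(-24 + 15\right)^{2} = \left(-9\right)^{2} = 81$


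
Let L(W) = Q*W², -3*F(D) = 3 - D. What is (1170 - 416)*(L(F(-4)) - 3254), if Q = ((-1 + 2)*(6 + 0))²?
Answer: -2305732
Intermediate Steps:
F(D) = -1 + D/3 (F(D) = -(3 - D)/3 = -1 + D/3)
Q = 36 (Q = (1*6)² = 6² = 36)
L(W) = 36*W²
(1170 - 416)*(L(F(-4)) - 3254) = (1170 - 416)*(36*(-1 + (⅓)*(-4))² - 3254) = 754*(36*(-1 - 4/3)² - 3254) = 754*(36*(-7/3)² - 3254) = 754*(36*(49/9) - 3254) = 754*(196 - 3254) = 754*(-3058) = -2305732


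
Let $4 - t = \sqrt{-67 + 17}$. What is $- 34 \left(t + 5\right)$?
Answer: $-306 + 170 i \sqrt{2} \approx -306.0 + 240.42 i$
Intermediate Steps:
$t = 4 - 5 i \sqrt{2}$ ($t = 4 - \sqrt{-67 + 17} = 4 - \sqrt{-50} = 4 - 5 i \sqrt{2} \approx 4.0 - 7.0711 i$)
$- 34 \left(t + 5\right) = - 34 \left(\left(4 - 5 i \sqrt{2}\right) + 5\right) = - 34 \left(9 - 5 i \sqrt{2}\right) = -306 + 170 i \sqrt{2}$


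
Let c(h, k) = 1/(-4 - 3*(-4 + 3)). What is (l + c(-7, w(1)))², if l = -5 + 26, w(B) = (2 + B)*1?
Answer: 400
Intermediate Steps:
w(B) = 2 + B
c(h, k) = -1 (c(h, k) = 1/(-4 - 3*(-1)) = 1/(-4 + 3) = 1/(-1) = -1)
l = 21
(l + c(-7, w(1)))² = (21 - 1)² = 20² = 400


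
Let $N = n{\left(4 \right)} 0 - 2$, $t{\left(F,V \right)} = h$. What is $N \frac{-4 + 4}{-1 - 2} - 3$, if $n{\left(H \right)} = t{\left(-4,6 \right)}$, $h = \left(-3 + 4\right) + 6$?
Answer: $-3$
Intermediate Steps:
$h = 7$ ($h = 1 + 6 = 7$)
$t{\left(F,V \right)} = 7$
$n{\left(H \right)} = 7$
$N = -2$ ($N = 7 \cdot 0 - 2 = 0 - 2 = -2$)
$N \frac{-4 + 4}{-1 - 2} - 3 = - 2 \frac{-4 + 4}{-1 - 2} - 3 = - 2 \frac{0}{-3} - 3 = - 2 \cdot 0 \left(- \frac{1}{3}\right) - 3 = \left(-2\right) 0 - 3 = 0 - 3 = -3$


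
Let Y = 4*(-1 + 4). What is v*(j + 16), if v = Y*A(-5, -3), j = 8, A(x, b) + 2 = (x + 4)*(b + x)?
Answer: 1728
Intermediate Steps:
A(x, b) = -2 + (4 + x)*(b + x) (A(x, b) = -2 + (x + 4)*(b + x) = -2 + (4 + x)*(b + x))
Y = 12 (Y = 4*3 = 12)
v = 72 (v = 12*(-2 + (-5)² + 4*(-3) + 4*(-5) - 3*(-5)) = 12*(-2 + 25 - 12 - 20 + 15) = 12*6 = 72)
v*(j + 16) = 72*(8 + 16) = 72*24 = 1728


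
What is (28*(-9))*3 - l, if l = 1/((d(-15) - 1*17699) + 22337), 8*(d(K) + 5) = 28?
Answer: -7010390/9273 ≈ -756.00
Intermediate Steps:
d(K) = -3/2 (d(K) = -5 + (1/8)*28 = -5 + 7/2 = -3/2)
l = 2/9273 (l = 1/((-3/2 - 1*17699) + 22337) = 1/((-3/2 - 17699) + 22337) = 1/(-35401/2 + 22337) = 1/(9273/2) = 2/9273 ≈ 0.00021568)
(28*(-9))*3 - l = (28*(-9))*3 - 1*2/9273 = -252*3 - 2/9273 = -756 - 2/9273 = -7010390/9273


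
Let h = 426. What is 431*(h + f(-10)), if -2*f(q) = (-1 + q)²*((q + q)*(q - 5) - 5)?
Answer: -15017333/2 ≈ -7.5087e+6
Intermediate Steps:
f(q) = -(-1 + q)²*(-5 + 2*q*(-5 + q))/2 (f(q) = -(-1 + q)²*((q + q)*(q - 5) - 5)/2 = -(-1 + q)²*((2*q)*(-5 + q) - 5)/2 = -(-1 + q)²*(2*q*(-5 + q) - 5)/2 = -(-1 + q)²*(-5 + 2*q*(-5 + q))/2)
431*(h + f(-10)) = 431*(426 + (-1 - 10)²*(5/2 - 1*(-10)² + 5*(-10))) = 431*(426 + (-11)²*(5/2 - 1*100 - 50)) = 431*(426 + 121*(5/2 - 100 - 50)) = 431*(426 + 121*(-295/2)) = 431*(426 - 35695/2) = 431*(-34843/2) = -15017333/2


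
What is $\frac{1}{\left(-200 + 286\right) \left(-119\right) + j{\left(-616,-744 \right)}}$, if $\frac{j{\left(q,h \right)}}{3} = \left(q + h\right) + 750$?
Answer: $- \frac{1}{12064} \approx -8.2891 \cdot 10^{-5}$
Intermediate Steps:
$j{\left(q,h \right)} = 2250 + 3 h + 3 q$ ($j{\left(q,h \right)} = 3 \left(\left(q + h\right) + 750\right) = 3 \left(\left(h + q\right) + 750\right) = 3 \left(750 + h + q\right) = 2250 + 3 h + 3 q$)
$\frac{1}{\left(-200 + 286\right) \left(-119\right) + j{\left(-616,-744 \right)}} = \frac{1}{\left(-200 + 286\right) \left(-119\right) + \left(2250 + 3 \left(-744\right) + 3 \left(-616\right)\right)} = \frac{1}{86 \left(-119\right) - 1830} = \frac{1}{-10234 - 1830} = \frac{1}{-12064} = - \frac{1}{12064}$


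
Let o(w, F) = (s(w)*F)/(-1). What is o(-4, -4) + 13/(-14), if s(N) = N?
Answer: -237/14 ≈ -16.929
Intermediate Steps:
o(w, F) = -F*w (o(w, F) = (w*F)/(-1) = (F*w)*(-1) = -F*w)
o(-4, -4) + 13/(-14) = -1*(-4)*(-4) + 13/(-14) = -16 + 13*(-1/14) = -16 - 13/14 = -237/14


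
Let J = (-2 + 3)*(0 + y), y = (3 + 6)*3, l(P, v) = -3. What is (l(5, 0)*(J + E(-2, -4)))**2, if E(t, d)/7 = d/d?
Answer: 10404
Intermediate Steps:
E(t, d) = 7 (E(t, d) = 7*(d/d) = 7*1 = 7)
y = 27 (y = 9*3 = 27)
J = 27 (J = (-2 + 3)*(0 + 27) = 1*27 = 27)
(l(5, 0)*(J + E(-2, -4)))**2 = (-3*(27 + 7))**2 = (-3*34)**2 = (-102)**2 = 10404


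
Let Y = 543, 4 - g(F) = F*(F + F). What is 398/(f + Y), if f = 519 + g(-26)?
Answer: -199/143 ≈ -1.3916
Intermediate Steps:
g(F) = 4 - 2*F² (g(F) = 4 - F*(F + F) = 4 - F*2*F = 4 - 2*F²)
f = -829 (f = 519 + (4 - 2*(-26)²) = 519 + (4 - 2*676) = 519 + (4 - 1352) = 519 - 1348 = -829)
398/(f + Y) = 398/(-829 + 543) = 398/(-286) = 398*(-1/286) = -199/143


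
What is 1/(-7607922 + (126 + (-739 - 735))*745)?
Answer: -1/8612182 ≈ -1.1611e-7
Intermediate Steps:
1/(-7607922 + (126 + (-739 - 735))*745) = 1/(-7607922 + (126 - 1474)*745) = 1/(-7607922 - 1348*745) = 1/(-7607922 - 1004260) = 1/(-8612182) = -1/8612182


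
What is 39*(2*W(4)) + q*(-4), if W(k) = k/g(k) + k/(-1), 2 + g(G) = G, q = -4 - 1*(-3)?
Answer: -152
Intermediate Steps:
q = -1 (q = -4 + 3 = -1)
g(G) = -2 + G
W(k) = -k + k/(-2 + k) (W(k) = k/(-2 + k) + k/(-1) = k/(-2 + k) + k*(-1) = k/(-2 + k) - k = -k + k/(-2 + k))
39*(2*W(4)) + q*(-4) = 39*(2*(4*(3 - 1*4)/(-2 + 4))) - 1*(-4) = 39*(2*(4*(3 - 4)/2)) + 4 = 39*(2*(4*(½)*(-1))) + 4 = 39*(2*(-2)) + 4 = 39*(-4) + 4 = -156 + 4 = -152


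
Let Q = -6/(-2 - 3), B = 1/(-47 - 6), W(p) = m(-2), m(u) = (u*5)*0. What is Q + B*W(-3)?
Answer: 6/5 ≈ 1.2000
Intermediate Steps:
m(u) = 0 (m(u) = (5*u)*0 = 0)
W(p) = 0
B = -1/53 (B = 1/(-53) = -1/53 ≈ -0.018868)
Q = 6/5 (Q = -6/(-5) = -⅕*(-6) = 6/5 ≈ 1.2000)
Q + B*W(-3) = 6/5 - 1/53*0 = 6/5 + 0 = 6/5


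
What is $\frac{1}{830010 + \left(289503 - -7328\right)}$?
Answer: $\frac{1}{1126841} \approx 8.8744 \cdot 10^{-7}$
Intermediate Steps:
$\frac{1}{830010 + \left(289503 - -7328\right)} = \frac{1}{830010 + \left(289503 + 7328\right)} = \frac{1}{830010 + 296831} = \frac{1}{1126841}$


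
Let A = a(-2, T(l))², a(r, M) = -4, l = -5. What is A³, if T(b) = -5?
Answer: 4096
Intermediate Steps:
A = 16 (A = (-4)² = 16)
A³ = 16³ = 4096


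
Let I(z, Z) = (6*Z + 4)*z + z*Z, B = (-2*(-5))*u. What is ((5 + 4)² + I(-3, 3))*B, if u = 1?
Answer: 60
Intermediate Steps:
B = 10 (B = -2*(-5)*1 = 10*1 = 10)
I(z, Z) = Z*z + z*(4 + 6*Z) (I(z, Z) = (4 + 6*Z)*z + Z*z = z*(4 + 6*Z) + Z*z = Z*z + z*(4 + 6*Z))
((5 + 4)² + I(-3, 3))*B = ((5 + 4)² - 3*(4 + 7*3))*10 = (9² - 3*(4 + 21))*10 = (81 - 3*25)*10 = (81 - 75)*10 = 6*10 = 60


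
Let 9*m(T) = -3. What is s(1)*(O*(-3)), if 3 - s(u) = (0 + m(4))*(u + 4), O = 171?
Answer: -2394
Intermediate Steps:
m(T) = -1/3 (m(T) = (1/9)*(-3) = -1/3)
s(u) = 13/3 + u/3 (s(u) = 3 - (0 - 1/3)*(u + 4) = 3 - (-1)*(4 + u)/3 = 3 - (-4/3 - u/3) = 3 + (4/3 + u/3) = 13/3 + u/3)
s(1)*(O*(-3)) = (13/3 + (1/3)*1)*(171*(-3)) = (13/3 + 1/3)*(-513) = (14/3)*(-513) = -2394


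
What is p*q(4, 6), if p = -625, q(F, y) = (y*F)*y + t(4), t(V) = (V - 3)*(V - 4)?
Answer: -90000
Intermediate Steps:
t(V) = (-4 + V)*(-3 + V) (t(V) = (-3 + V)*(-4 + V) = (-4 + V)*(-3 + V))
q(F, y) = F*y**2 (q(F, y) = (y*F)*y + (12 + 4**2 - 7*4) = (F*y)*y + (12 + 16 - 28) = F*y**2 + 0 = F*y**2)
p*q(4, 6) = -2500*6**2 = -2500*36 = -625*144 = -90000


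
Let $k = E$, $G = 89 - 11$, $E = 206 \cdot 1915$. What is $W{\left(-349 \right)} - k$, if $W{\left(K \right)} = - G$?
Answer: $-394568$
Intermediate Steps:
$E = 394490$
$G = 78$
$W{\left(K \right)} = -78$ ($W{\left(K \right)} = \left(-1\right) 78 = -78$)
$k = 394490$
$W{\left(-349 \right)} - k = -78 - 394490 = -394568$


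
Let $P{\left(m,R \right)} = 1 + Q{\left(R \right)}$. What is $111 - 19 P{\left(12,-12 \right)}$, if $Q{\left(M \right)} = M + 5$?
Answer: $225$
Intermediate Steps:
$Q{\left(M \right)} = 5 + M$
$P{\left(m,R \right)} = 6 + R$ ($P{\left(m,R \right)} = 1 + \left(5 + R\right) = 6 + R$)
$111 - 19 P{\left(12,-12 \right)} = 111 - 19 \left(6 - 12\right) = 111 - -114 = 111 + 114 = 225$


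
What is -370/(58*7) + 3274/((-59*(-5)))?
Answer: 610047/59885 ≈ 10.187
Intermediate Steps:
-370/(58*7) + 3274/((-59*(-5))) = -370/406 + 3274/295 = -370*1/406 + 3274*(1/295) = -185/203 + 3274/295 = 610047/59885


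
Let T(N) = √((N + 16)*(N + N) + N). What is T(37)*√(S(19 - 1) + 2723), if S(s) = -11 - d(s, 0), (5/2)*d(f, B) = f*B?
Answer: 2*√2684202 ≈ 3276.7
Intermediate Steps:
d(f, B) = 2*B*f/5 (d(f, B) = 2*(f*B)/5 = 2*(B*f)/5 = 2*B*f/5)
S(s) = -11 (S(s) = -11 - 2*0*s/5 = -11 - 1*0 = -11 + 0 = -11)
T(N) = √(N + 2*N*(16 + N)) (T(N) = √((16 + N)*(2*N) + N) = √(2*N*(16 + N) + N) = √(N + 2*N*(16 + N)))
T(37)*√(S(19 - 1) + 2723) = √(37*(33 + 2*37))*√(-11 + 2723) = √(37*(33 + 74))*√2712 = √(37*107)*(2*√678) = √3959*(2*√678) = 2*√2684202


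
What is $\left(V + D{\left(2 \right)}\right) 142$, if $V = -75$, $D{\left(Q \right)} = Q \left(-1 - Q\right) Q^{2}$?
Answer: $-14058$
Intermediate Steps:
$D{\left(Q \right)} = Q^{3} \left(-1 - Q\right)$
$\left(V + D{\left(2 \right)}\right) 142 = \left(-75 + 2^{3} \left(-1 - 2\right)\right) 142 = \left(-75 + 8 \left(-1 - 2\right)\right) 142 = \left(-75 + 8 \left(-3\right)\right) 142 = \left(-75 - 24\right) 142 = \left(-99\right) 142 = -14058$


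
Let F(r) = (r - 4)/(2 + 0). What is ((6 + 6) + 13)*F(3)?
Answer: -25/2 ≈ -12.500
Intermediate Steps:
F(r) = -2 + r/2 (F(r) = (-4 + r)/2 = (-4 + r)*(½) = -2 + r/2)
((6 + 6) + 13)*F(3) = ((6 + 6) + 13)*(-2 + (½)*3) = (12 + 13)*(-2 + 3/2) = 25*(-½) = -25/2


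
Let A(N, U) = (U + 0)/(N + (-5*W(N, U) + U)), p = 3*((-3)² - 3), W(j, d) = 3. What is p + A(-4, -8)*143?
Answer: 1630/27 ≈ 60.370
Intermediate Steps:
p = 18 (p = 3*(9 - 3) = 3*6 = 18)
A(N, U) = U/(-15 + N + U) (A(N, U) = (U + 0)/(N + (-5*3 + U)) = U/(N + (-15 + U)) = U/(-15 + N + U))
p + A(-4, -8)*143 = 18 - 8/(-15 - 4 - 8)*143 = 18 - 8/(-27)*143 = 18 - 8*(-1/27)*143 = 18 + (8/27)*143 = 18 + 1144/27 = 1630/27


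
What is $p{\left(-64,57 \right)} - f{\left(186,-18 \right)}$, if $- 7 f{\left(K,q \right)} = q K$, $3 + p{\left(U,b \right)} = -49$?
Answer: $- \frac{3712}{7} \approx -530.29$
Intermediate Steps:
$p{\left(U,b \right)} = -52$ ($p{\left(U,b \right)} = -3 - 49 = -52$)
$f{\left(K,q \right)} = - \frac{K q}{7}$ ($f{\left(K,q \right)} = - \frac{q K}{7} = - \frac{K q}{7}$)
$p{\left(-64,57 \right)} - f{\left(186,-18 \right)} = -52 - \left(- \frac{1}{7}\right) 186 \left(-18\right) = -52 - \frac{3348}{7} = - \frac{3712}{7}$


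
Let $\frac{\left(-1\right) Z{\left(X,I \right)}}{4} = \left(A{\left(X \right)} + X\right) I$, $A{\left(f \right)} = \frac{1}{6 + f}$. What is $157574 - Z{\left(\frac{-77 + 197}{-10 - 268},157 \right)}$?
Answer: $\frac{8467862816}{53793} \approx 1.5742 \cdot 10^{5}$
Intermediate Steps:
$Z{\left(X,I \right)} = - 4 I \left(X + \frac{1}{6 + X}\right)$ ($Z{\left(X,I \right)} = - 4 \left(\frac{1}{6 + X} + X\right) I = - 4 \left(X + \frac{1}{6 + X}\right) I = - 4 I \left(X + \frac{1}{6 + X}\right)$)
$157574 - Z{\left(\frac{-77 + 197}{-10 - 268},157 \right)} = 157574 - \left(-4\right) 157 \frac{1}{6 + \frac{-77 + 197}{-10 - 268}} \left(1 + \frac{-77 + 197}{-10 - 268} \left(6 + \frac{-77 + 197}{-10 - 268}\right)\right) = 157574 - \left(-4\right) 157 \frac{1}{6 + \frac{120}{-278}} \left(1 + \frac{120}{-278} \left(6 + \frac{120}{-278}\right)\right) = 157574 - \left(-4\right) 157 \frac{1}{6 + 120 \left(- \frac{1}{278}\right)} \left(1 + 120 \left(- \frac{1}{278}\right) \left(6 + 120 \left(- \frac{1}{278}\right)\right)\right) = 157574 - \left(-4\right) 157 \frac{1}{6 - \frac{60}{139}} \left(1 - \frac{60 \left(6 - \frac{60}{139}\right)}{139}\right) = 157574 - \left(-4\right) 157 \frac{1}{\frac{774}{139}} \left(1 - \frac{46440}{19321}\right) = 157574 - \left(-4\right) 157 \cdot \frac{139}{774} \left(1 - \frac{46440}{19321}\right) = 157574 - \left(-4\right) 157 \cdot \frac{139}{774} \left(- \frac{27119}{19321}\right) = 157574 - \frac{8515366}{53793} = \frac{8467862816}{53793}$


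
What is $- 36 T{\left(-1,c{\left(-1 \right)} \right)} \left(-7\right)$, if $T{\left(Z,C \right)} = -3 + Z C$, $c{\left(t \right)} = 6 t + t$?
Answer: $1008$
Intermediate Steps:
$c{\left(t \right)} = 7 t$
$T{\left(Z,C \right)} = -3 + C Z$
$- 36 T{\left(-1,c{\left(-1 \right)} \right)} \left(-7\right) = - 36 \left(-3 + 7 \left(-1\right) \left(-1\right)\right) \left(-7\right) = - 36 \left(-3 - -7\right) \left(-7\right) = - 36 \left(-3 + 7\right) \left(-7\right) = \left(-36\right) 4 \left(-7\right) = \left(-144\right) \left(-7\right) = 1008$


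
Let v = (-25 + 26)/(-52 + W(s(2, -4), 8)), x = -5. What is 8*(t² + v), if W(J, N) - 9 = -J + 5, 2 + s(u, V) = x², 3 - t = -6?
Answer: 39520/61 ≈ 647.87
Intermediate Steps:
t = 9 (t = 3 - 1*(-6) = 3 + 6 = 9)
s(u, V) = 23 (s(u, V) = -2 + (-5)² = -2 + 25 = 23)
W(J, N) = 14 - J (W(J, N) = 9 + (-J + 5) = 9 + (5 - J) = 14 - J)
v = -1/61 (v = (-25 + 26)/(-52 + (14 - 1*23)) = 1/(-52 + (14 - 23)) = 1/(-52 - 9) = 1/(-61) = 1*(-1/61) = -1/61 ≈ -0.016393)
8*(t² + v) = 8*(9² - 1/61) = 8*(81 - 1/61) = 8*(4940/61) = 39520/61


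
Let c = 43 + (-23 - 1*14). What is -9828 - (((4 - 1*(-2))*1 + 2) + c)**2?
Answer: -10024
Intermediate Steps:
c = 6 (c = 43 + (-23 - 14) = 43 - 37 = 6)
-9828 - (((4 - 1*(-2))*1 + 2) + c)**2 = -9828 - (((4 - 1*(-2))*1 + 2) + 6)**2 = -9828 - (((4 + 2)*1 + 2) + 6)**2 = -9828 - ((6*1 + 2) + 6)**2 = -9828 - ((6 + 2) + 6)**2 = -9828 - (8 + 6)**2 = -9828 - 1*14**2 = -9828 - 1*196 = -9828 - 196 = -10024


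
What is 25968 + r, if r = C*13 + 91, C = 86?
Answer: 27177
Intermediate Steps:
r = 1209 (r = 86*13 + 91 = 1118 + 91 = 1209)
25968 + r = 25968 + 1209 = 27177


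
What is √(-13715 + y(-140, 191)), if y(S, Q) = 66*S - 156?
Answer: 11*I*√191 ≈ 152.02*I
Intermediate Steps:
y(S, Q) = -156 + 66*S
√(-13715 + y(-140, 191)) = √(-13715 + (-156 + 66*(-140))) = √(-13715 + (-156 - 9240)) = √(-13715 - 9396) = √(-23111) = 11*I*√191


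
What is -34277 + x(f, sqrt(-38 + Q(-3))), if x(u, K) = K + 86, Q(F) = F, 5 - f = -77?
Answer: -34191 + I*sqrt(41) ≈ -34191.0 + 6.4031*I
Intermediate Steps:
f = 82 (f = 5 - 1*(-77) = 5 + 77 = 82)
x(u, K) = 86 + K
-34277 + x(f, sqrt(-38 + Q(-3))) = -34277 + (86 + sqrt(-38 - 3)) = -34277 + (86 + sqrt(-41)) = -34277 + (86 + I*sqrt(41)) = -34191 + I*sqrt(41)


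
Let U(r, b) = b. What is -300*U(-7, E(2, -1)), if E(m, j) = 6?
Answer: -1800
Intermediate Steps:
-300*U(-7, E(2, -1)) = -300*6 = -1800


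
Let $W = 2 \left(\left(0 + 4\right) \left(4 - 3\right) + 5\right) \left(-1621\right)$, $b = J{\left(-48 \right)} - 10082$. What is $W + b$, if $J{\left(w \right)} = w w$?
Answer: $-36956$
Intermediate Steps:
$J{\left(w \right)} = w^{2}$
$b = -7778$ ($b = \left(-48\right)^{2} - 10082 = 2304 - 10082 = -7778$)
$W = -29178$ ($W = 2 \left(4 \cdot 1 + 5\right) \left(-1621\right) = 2 \left(4 + 5\right) \left(-1621\right) = 2 \cdot 9 \left(-1621\right) = 18 \left(-1621\right) = -29178$)
$W + b = -29178 - 7778 = -36956$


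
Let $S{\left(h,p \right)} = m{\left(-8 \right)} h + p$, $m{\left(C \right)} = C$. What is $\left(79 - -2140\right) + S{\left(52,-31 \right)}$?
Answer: $1772$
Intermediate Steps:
$S{\left(h,p \right)} = p - 8 h$ ($S{\left(h,p \right)} = - 8 h + p = p - 8 h$)
$\left(79 - -2140\right) + S{\left(52,-31 \right)} = \left(79 - -2140\right) - 447 = \left(79 + 2140\right) - 447 = 2219 - 447 = 1772$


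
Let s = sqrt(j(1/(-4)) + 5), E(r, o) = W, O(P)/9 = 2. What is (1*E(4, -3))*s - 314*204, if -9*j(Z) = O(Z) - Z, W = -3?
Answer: -64056 - sqrt(107)/2 ≈ -64061.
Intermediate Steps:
O(P) = 18 (O(P) = 9*2 = 18)
E(r, o) = -3
j(Z) = -2 + Z/9 (j(Z) = -(18 - Z)/9 = -2 + Z/9)
s = sqrt(107)/6 (s = sqrt((-2 + (1/9)/(-4)) + 5) = sqrt((-2 + (1/9)*(-1/4)) + 5) = sqrt((-2 - 1/36) + 5) = sqrt(-73/36 + 5) = sqrt(107/36) = sqrt(107)/6 ≈ 1.7240)
(1*E(4, -3))*s - 314*204 = (1*(-3))*(sqrt(107)/6) - 314*204 = -sqrt(107)/2 - 64056 = -64056 - sqrt(107)/2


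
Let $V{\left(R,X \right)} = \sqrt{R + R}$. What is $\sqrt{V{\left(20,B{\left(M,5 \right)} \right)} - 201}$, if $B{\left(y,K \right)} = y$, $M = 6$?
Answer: $\sqrt{-201 + 2 \sqrt{10}} \approx 13.953 i$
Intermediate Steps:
$V{\left(R,X \right)} = \sqrt{2} \sqrt{R}$ ($V{\left(R,X \right)} = \sqrt{2 R} = \sqrt{2} \sqrt{R}$)
$\sqrt{V{\left(20,B{\left(M,5 \right)} \right)} - 201} = \sqrt{\sqrt{2} \sqrt{20} - 201} = \sqrt{\sqrt{2} \cdot 2 \sqrt{5} - 201} = \sqrt{2 \sqrt{10} - 201} = \sqrt{-201 + 2 \sqrt{10}}$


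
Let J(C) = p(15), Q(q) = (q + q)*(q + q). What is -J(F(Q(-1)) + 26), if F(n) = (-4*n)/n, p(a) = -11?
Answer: 11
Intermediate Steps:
Q(q) = 4*q² (Q(q) = (2*q)*(2*q) = 4*q²)
F(n) = -4
J(C) = -11
-J(F(Q(-1)) + 26) = -1*(-11) = 11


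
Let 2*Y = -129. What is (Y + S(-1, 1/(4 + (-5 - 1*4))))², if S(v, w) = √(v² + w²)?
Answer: 416129/100 - 129*√26/5 ≈ 4029.7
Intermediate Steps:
Y = -129/2 (Y = (½)*(-129) = -129/2 ≈ -64.500)
(Y + S(-1, 1/(4 + (-5 - 1*4))))² = (-129/2 + √((-1)² + (1/(4 + (-5 - 1*4)))²))² = (-129/2 + √(1 + (1/(4 + (-5 - 4)))²))² = (-129/2 + √(1 + (1/(4 - 9))²))² = (-129/2 + √(1 + (1/(-5))²))² = (-129/2 + √(1 + (-⅕)²))² = (-129/2 + √(1 + 1/25))² = (-129/2 + √(26/25))² = (-129/2 + √26/5)²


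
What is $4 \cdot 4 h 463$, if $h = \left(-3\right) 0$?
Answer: $0$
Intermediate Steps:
$h = 0$
$4 \cdot 4 h 463 = 4 \cdot 4 \cdot 0 \cdot 463 = 16 \cdot 0 \cdot 463 = 0 \cdot 463 = 0$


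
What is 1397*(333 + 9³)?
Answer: 1483614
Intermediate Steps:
1397*(333 + 9³) = 1397*(333 + 729) = 1397*1062 = 1483614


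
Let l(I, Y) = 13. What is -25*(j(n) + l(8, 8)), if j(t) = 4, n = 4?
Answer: -425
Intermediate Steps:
-25*(j(n) + l(8, 8)) = -25*(4 + 13) = -25*17 = -425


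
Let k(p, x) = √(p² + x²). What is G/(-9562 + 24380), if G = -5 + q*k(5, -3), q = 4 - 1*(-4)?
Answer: -5/14818 + 4*√34/7409 ≈ 0.0028106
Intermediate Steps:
q = 8 (q = 4 + 4 = 8)
G = -5 + 8*√34 (G = -5 + 8*√(5² + (-3)²) = -5 + 8*√(25 + 9) = -5 + 8*√34 ≈ 41.648)
G/(-9562 + 24380) = (-5 + 8*√34)/(-9562 + 24380) = (-5 + 8*√34)/14818 = (-5 + 8*√34)*(1/14818) = -5/14818 + 4*√34/7409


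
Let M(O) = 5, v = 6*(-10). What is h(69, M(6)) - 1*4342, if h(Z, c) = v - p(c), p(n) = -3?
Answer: -4399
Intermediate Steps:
v = -60
h(Z, c) = -57 (h(Z, c) = -60 - 1*(-3) = -60 + 3 = -57)
h(69, M(6)) - 1*4342 = -57 - 1*4342 = -57 - 4342 = -4399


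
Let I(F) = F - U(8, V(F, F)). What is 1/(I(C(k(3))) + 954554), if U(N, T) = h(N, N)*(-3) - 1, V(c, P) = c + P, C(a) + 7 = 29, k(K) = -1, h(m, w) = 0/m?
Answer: 1/954577 ≈ 1.0476e-6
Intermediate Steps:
h(m, w) = 0
C(a) = 22 (C(a) = -7 + 29 = 22)
V(c, P) = P + c
U(N, T) = -1 (U(N, T) = 0*(-3) - 1 = 0 - 1 = -1)
I(F) = 1 + F (I(F) = F - 1*(-1) = F + 1 = 1 + F)
1/(I(C(k(3))) + 954554) = 1/((1 + 22) + 954554) = 1/(23 + 954554) = 1/954577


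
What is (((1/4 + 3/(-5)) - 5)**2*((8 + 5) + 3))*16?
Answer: 183184/25 ≈ 7327.4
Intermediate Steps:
(((1/4 + 3/(-5)) - 5)**2*((8 + 5) + 3))*16 = (((1*(1/4) + 3*(-1/5)) - 5)**2*(13 + 3))*16 = (((1/4 - 3/5) - 5)**2*16)*16 = ((-7/20 - 5)**2*16)*16 = ((-107/20)**2*16)*16 = ((11449/400)*16)*16 = (11449/25)*16 = 183184/25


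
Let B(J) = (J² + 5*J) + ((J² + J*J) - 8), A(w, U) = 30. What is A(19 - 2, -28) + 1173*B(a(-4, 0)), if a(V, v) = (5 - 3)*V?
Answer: 168942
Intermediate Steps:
a(V, v) = 2*V
B(J) = -8 + 3*J² + 5*J (B(J) = (J² + 5*J) + ((J² + J²) - 8) = (J² + 5*J) + (2*J² - 8) = (J² + 5*J) + (-8 + 2*J²) = -8 + 3*J² + 5*J)
A(19 - 2, -28) + 1173*B(a(-4, 0)) = 30 + 1173*(-8 + 3*(2*(-4))² + 5*(2*(-4))) = 30 + 1173*(-8 + 3*(-8)² + 5*(-8)) = 30 + 1173*(-8 + 3*64 - 40) = 30 + 1173*(-8 + 192 - 40) = 30 + 1173*144 = 30 + 168912 = 168942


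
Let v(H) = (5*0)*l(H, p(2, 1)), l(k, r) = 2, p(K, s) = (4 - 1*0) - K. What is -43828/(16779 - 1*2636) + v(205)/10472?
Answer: -43828/14143 ≈ -3.0989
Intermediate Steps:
p(K, s) = 4 - K (p(K, s) = (4 + 0) - K = 4 - K)
v(H) = 0 (v(H) = (5*0)*2 = 0*2 = 0)
-43828/(16779 - 1*2636) + v(205)/10472 = -43828/(16779 - 1*2636) + 0/10472 = -43828/(16779 - 2636) + 0*(1/10472) = -43828/14143 + 0 = -43828/14143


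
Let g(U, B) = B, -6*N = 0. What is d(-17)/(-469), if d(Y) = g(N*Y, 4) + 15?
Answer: -19/469 ≈ -0.040512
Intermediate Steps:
N = 0 (N = -1/6*0 = 0)
d(Y) = 19 (d(Y) = 4 + 15 = 19)
d(-17)/(-469) = 19/(-469) = 19*(-1/469) = -19/469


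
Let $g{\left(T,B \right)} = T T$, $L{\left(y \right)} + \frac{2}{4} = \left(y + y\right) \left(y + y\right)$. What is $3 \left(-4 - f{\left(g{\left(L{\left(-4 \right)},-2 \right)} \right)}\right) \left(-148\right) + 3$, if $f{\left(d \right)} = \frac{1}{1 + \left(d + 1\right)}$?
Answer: $\frac{9569833}{5379} \approx 1779.1$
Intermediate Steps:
$L{\left(y \right)} = - \frac{1}{2} + 4 y^{2}$ ($L{\left(y \right)} = - \frac{1}{2} + \left(y + y\right) \left(y + y\right) = - \frac{1}{2} + 2 y 2 y = - \frac{1}{2} + 4 y^{2}$)
$g{\left(T,B \right)} = T^{2}$
$f{\left(d \right)} = \frac{1}{2 + d}$ ($f{\left(d \right)} = \frac{1}{1 + \left(1 + d\right)} = \frac{1}{2 + d}$)
$3 \left(-4 - f{\left(g{\left(L{\left(-4 \right)},-2 \right)} \right)}\right) \left(-148\right) + 3 = 3 \left(-4 - \frac{1}{2 + \left(- \frac{1}{2} + 4 \left(-4\right)^{2}\right)^{2}}\right) \left(-148\right) + 3 = 3 \left(-4 - \frac{1}{2 + \left(- \frac{1}{2} + 4 \cdot 16\right)^{2}}\right) \left(-148\right) + 3 = 3 \left(-4 - \frac{1}{2 + \left(- \frac{1}{2} + 64\right)^{2}}\right) \left(-148\right) + 3 = 3 \left(-4 - \frac{1}{2 + \left(\frac{127}{2}\right)^{2}}\right) \left(-148\right) + 3 = 3 \left(-4 - \frac{1}{2 + \frac{16129}{4}}\right) \left(-148\right) + 3 = 3 \left(-4 - \frac{1}{\frac{16137}{4}}\right) \left(-148\right) + 3 = 3 \left(-4 - \frac{4}{16137}\right) \left(-148\right) + 3 = 3 \left(- \frac{64552}{16137}\right) \left(-148\right) + 3 = \left(- \frac{64552}{5379}\right) \left(-148\right) + 3 = \frac{9553696}{5379} + 3 = \frac{9569833}{5379}$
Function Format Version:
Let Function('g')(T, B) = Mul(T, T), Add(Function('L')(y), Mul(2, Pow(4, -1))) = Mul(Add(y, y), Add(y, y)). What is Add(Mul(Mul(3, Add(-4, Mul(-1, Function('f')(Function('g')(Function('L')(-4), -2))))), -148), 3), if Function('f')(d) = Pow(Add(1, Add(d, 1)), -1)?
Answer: Rational(9569833, 5379) ≈ 1779.1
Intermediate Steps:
Function('L')(y) = Add(Rational(-1, 2), Mul(4, Pow(y, 2))) (Function('L')(y) = Add(Rational(-1, 2), Mul(Add(y, y), Add(y, y))) = Add(Rational(-1, 2), Mul(Mul(2, y), Mul(2, y))) = Add(Rational(-1, 2), Mul(4, Pow(y, 2))))
Function('g')(T, B) = Pow(T, 2)
Function('f')(d) = Pow(Add(2, d), -1) (Function('f')(d) = Pow(Add(1, Add(1, d)), -1) = Pow(Add(2, d), -1))
Add(Mul(Mul(3, Add(-4, Mul(-1, Function('f')(Function('g')(Function('L')(-4), -2))))), -148), 3) = Add(Mul(Mul(3, Add(-4, Mul(-1, Pow(Add(2, Pow(Add(Rational(-1, 2), Mul(4, Pow(-4, 2))), 2)), -1)))), -148), 3) = Add(Mul(Mul(3, Add(-4, Mul(-1, Pow(Add(2, Pow(Add(Rational(-1, 2), Mul(4, 16)), 2)), -1)))), -148), 3) = Add(Mul(Mul(3, Add(-4, Mul(-1, Pow(Add(2, Pow(Add(Rational(-1, 2), 64), 2)), -1)))), -148), 3) = Add(Mul(Mul(3, Add(-4, Mul(-1, Pow(Add(2, Pow(Rational(127, 2), 2)), -1)))), -148), 3) = Add(Mul(Mul(3, Add(-4, Mul(-1, Pow(Add(2, Rational(16129, 4)), -1)))), -148), 3) = Add(Mul(Mul(3, Add(-4, Mul(-1, Pow(Rational(16137, 4), -1)))), -148), 3) = Add(Mul(Mul(3, Add(-4, Mul(-1, Rational(4, 16137)))), -148), 3) = Add(Mul(Mul(3, Add(-4, Rational(-4, 16137))), -148), 3) = Add(Mul(Mul(3, Rational(-64552, 16137)), -148), 3) = Add(Mul(Rational(-64552, 5379), -148), 3) = Add(Rational(9553696, 5379), 3) = Rational(9569833, 5379)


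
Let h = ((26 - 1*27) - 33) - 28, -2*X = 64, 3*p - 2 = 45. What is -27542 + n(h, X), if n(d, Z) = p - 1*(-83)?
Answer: -82330/3 ≈ -27443.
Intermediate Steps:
p = 47/3 (p = ⅔ + (⅓)*45 = ⅔ + 15 = 47/3 ≈ 15.667)
X = -32 (X = -½*64 = -32)
h = -62 (h = ((26 - 27) - 33) - 28 = (-1 - 33) - 28 = -34 - 28 = -62)
n(d, Z) = 296/3 (n(d, Z) = 47/3 - 1*(-83) = 47/3 + 83 = 296/3)
-27542 + n(h, X) = -27542 + 296/3 = -82330/3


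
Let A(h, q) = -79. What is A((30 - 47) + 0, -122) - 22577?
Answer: -22656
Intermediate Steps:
A((30 - 47) + 0, -122) - 22577 = -79 - 22577 = -22656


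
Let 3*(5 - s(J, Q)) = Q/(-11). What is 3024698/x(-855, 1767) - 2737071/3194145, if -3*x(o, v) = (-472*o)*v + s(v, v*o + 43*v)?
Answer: -2420787555353103/2783703580821835 ≈ -0.86963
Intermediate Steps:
s(J, Q) = 5 + Q/33 (s(J, Q) = 5 - Q/(3*(-11)) = 5 - Q*(-1)/(3*11) = 5 - (-1)*Q/33 = 5 + Q/33)
x(o, v) = -5/3 - 43*v/99 + 15575*o*v/99 (x(o, v) = -((-472*o)*v + (5 + (v*o + 43*v)/33))/3 = -(-472*o*v + (5 + (o*v + 43*v)/33))/3 = -(-472*o*v + (5 + (43*v + o*v)/33))/3 = -(-472*o*v + (5 + (43*v/33 + o*v/33)))/3 = -(-472*o*v + (5 + 43*v/33 + o*v/33))/3 = -(5 + 43*v/33 - 15575*o*v/33)/3 = -5/3 - 43*v/99 + 15575*o*v/99)
3024698/x(-855, 1767) - 2737071/3194145 = 3024698/(-5/3 - 43/99*1767 + (15575/99)*(-855)*1767) - 2737071/3194145 = 3024698/(-5/3 - 25327/33 - 2614497375/11) - 2737071*1/3194145 = 3024698/(-7843517507/33) - 304119/354905 = 3024698*(-33/7843517507) - 304119/354905 = -99815034/7843517507 - 304119/354905 = -2420787555353103/2783703580821835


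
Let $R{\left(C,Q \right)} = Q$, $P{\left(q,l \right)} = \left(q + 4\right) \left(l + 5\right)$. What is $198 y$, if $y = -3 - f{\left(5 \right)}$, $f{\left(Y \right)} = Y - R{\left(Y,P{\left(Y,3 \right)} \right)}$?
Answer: $12672$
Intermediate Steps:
$P{\left(q,l \right)} = \left(4 + q\right) \left(5 + l\right)$
$f{\left(Y \right)} = -32 - 7 Y$ ($f{\left(Y \right)} = Y - \left(20 + 4 \cdot 3 + 5 Y + 3 Y\right) = Y - \left(20 + 12 + 5 Y + 3 Y\right) = Y - \left(32 + 8 Y\right) = -32 - 7 Y$)
$y = 64$ ($y = -3 - \left(-32 - 35\right) = -3 - -67 = -3 + 67 = 64$)
$198 y = 198 \cdot 64 = 12672$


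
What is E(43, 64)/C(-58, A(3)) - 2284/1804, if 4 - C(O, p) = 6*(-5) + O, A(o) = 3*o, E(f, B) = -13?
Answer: -58395/41492 ≈ -1.4074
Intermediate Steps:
C(O, p) = 34 - O (C(O, p) = 4 - (6*(-5) + O) = 4 - (-30 + O) = 4 + (30 - O) = 34 - O)
E(43, 64)/C(-58, A(3)) - 2284/1804 = -13/(34 - 1*(-58)) - 2284/1804 = -13/(34 + 58) - 2284*1/1804 = -13/92 - 571/451 = -58395/41492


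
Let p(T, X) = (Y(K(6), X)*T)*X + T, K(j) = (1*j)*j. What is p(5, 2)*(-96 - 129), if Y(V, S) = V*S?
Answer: -163125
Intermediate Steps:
K(j) = j² (K(j) = j*j = j²)
Y(V, S) = S*V
p(T, X) = T + 36*T*X² (p(T, X) = ((X*6²)*T)*X + T = ((X*36)*T)*X + T = ((36*X)*T)*X + T = (36*T*X)*X + T = 36*T*X² + T = T + 36*T*X²)
p(5, 2)*(-96 - 129) = (5*(1 + 36*2²))*(-96 - 129) = (5*(1 + 36*4))*(-225) = (5*(1 + 144))*(-225) = (5*145)*(-225) = 725*(-225) = -163125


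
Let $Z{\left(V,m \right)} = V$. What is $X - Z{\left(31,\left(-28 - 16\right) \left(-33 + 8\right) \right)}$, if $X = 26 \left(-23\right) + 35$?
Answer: $-594$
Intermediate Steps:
$X = -563$ ($X = -598 + 35 = -563$)
$X - Z{\left(31,\left(-28 - 16\right) \left(-33 + 8\right) \right)} = -563 - 31 = -594$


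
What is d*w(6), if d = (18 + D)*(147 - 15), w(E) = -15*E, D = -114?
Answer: 1140480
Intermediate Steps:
d = -12672 (d = (18 - 114)*(147 - 15) = -96*132 = -12672)
d*w(6) = -(-190080)*6 = -12672*(-90) = 1140480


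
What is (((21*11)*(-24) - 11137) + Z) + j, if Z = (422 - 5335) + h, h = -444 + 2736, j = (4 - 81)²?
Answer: -13373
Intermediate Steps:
j = 5929 (j = (-77)² = 5929)
h = 2292
Z = -2621 (Z = (422 - 5335) + 2292 = -4913 + 2292 = -2621)
(((21*11)*(-24) - 11137) + Z) + j = (((21*11)*(-24) - 11137) - 2621) + 5929 = ((231*(-24) - 11137) - 2621) + 5929 = ((-5544 - 11137) - 2621) + 5929 = (-16681 - 2621) + 5929 = -19302 + 5929 = -13373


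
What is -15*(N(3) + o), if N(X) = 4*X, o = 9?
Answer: -315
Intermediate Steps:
-15*(N(3) + o) = -15*(4*3 + 9) = -15*(12 + 9) = -15*21 = -315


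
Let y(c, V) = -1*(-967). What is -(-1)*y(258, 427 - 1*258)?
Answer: 967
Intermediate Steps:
y(c, V) = 967
-(-1)*y(258, 427 - 1*258) = -(-1)*967 = -1*(-967) = 967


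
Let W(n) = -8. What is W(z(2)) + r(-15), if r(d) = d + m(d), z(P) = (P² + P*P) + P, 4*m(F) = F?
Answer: -107/4 ≈ -26.750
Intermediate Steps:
m(F) = F/4
z(P) = P + 2*P² (z(P) = (P² + P²) + P = 2*P² + P = P + 2*P²)
r(d) = 5*d/4 (r(d) = d + d/4 = 5*d/4)
W(z(2)) + r(-15) = -8 + (5/4)*(-15) = -8 - 75/4 = -107/4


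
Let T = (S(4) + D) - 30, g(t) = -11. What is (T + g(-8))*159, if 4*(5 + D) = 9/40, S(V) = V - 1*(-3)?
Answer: -990729/160 ≈ -6192.1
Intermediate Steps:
S(V) = 3 + V (S(V) = V + 3 = 3 + V)
D = -791/160 (D = -5 + (9/40)/4 = -5 + (9*(1/40))/4 = -5 + (¼)*(9/40) = -5 + 9/160 = -791/160 ≈ -4.9437)
T = -4471/160 (T = ((3 + 4) - 791/160) - 30 = (7 - 791/160) - 30 = 329/160 - 30 = -4471/160 ≈ -27.944)
(T + g(-8))*159 = (-4471/160 - 11)*159 = -6231/160*159 = -990729/160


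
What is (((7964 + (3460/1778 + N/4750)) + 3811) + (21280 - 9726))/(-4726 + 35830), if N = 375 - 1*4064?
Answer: 98517472729/131344416000 ≈ 0.75007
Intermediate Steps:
N = -3689 (N = 375 - 4064 = -3689)
(((7964 + (3460/1778 + N/4750)) + 3811) + (21280 - 9726))/(-4726 + 35830) = (((7964 + (3460/1778 - 3689/4750)) + 3811) + (21280 - 9726))/(-4726 + 35830) = (((7964 + (3460*(1/1778) - 3689*1/4750)) + 3811) + 11554)/31104 = (((7964 + (1730/889 - 3689/4750)) + 3811) + 11554)*(1/31104) = (((7964 + 4937979/4222750) + 3811) + 11554)*(1/31104) = ((33634918979/4222750 + 3811) + 11554)*(1/31104) = (49727819229/4222750 + 11554)*(1/31104) = (98517472729/4222750)*(1/31104) = 98517472729/131344416000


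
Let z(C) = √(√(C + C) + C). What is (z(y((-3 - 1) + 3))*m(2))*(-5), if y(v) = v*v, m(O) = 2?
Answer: -10*√(1 + √2) ≈ -15.538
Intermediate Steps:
y(v) = v²
z(C) = √(C + √2*√C) (z(C) = √(√(2*C) + C) = √(√2*√C + C) = √(C + √2*√C))
(z(y((-3 - 1) + 3))*m(2))*(-5) = (√(((-3 - 1) + 3)² + √2*√(((-3 - 1) + 3)²))*2)*(-5) = (√((-4 + 3)² + √2*√((-4 + 3)²))*2)*(-5) = (√((-1)² + √2*√((-1)²))*2)*(-5) = (√(1 + √2*√1)*2)*(-5) = (√(1 + √2*1)*2)*(-5) = (√(1 + √2)*2)*(-5) = (2*√(1 + √2))*(-5) = -10*√(1 + √2)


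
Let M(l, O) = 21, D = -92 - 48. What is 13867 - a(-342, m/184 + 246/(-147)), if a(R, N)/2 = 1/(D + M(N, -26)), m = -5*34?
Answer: 1650175/119 ≈ 13867.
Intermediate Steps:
D = -140
m = -170
a(R, N) = -2/119 (a(R, N) = 2/(-140 + 21) = 2/(-119) = 2*(-1/119) = -2/119)
13867 - a(-342, m/184 + 246/(-147)) = 13867 - 1*(-2/119) = 13867 + 2/119 = 1650175/119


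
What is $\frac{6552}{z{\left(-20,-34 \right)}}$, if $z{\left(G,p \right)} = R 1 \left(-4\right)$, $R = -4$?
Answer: $\frac{819}{2} \approx 409.5$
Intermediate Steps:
$z{\left(G,p \right)} = 16$ ($z{\left(G,p \right)} = \left(-4\right) 1 \left(-4\right) = \left(-4\right) \left(-4\right) = 16$)
$\frac{6552}{z{\left(-20,-34 \right)}} = \frac{6552}{16} = 6552 \cdot \frac{1}{16} = \frac{819}{2}$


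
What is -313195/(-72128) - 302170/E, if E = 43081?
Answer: -123912895/46378304 ≈ -2.6718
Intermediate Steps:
-313195/(-72128) - 302170/E = -313195/(-72128) - 302170/43081 = -313195*(-1/72128) - 302170*1/43081 = 313195/72128 - 4510/643 = -123912895/46378304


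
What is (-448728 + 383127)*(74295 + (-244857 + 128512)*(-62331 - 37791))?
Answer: -764170854824385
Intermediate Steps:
(-448728 + 383127)*(74295 + (-244857 + 128512)*(-62331 - 37791)) = -65601*(74295 - 116345*(-100122)) = -65601*(74295 + 11648694090) = -65601*11648768385 = -764170854824385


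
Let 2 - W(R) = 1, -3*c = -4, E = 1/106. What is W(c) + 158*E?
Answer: 132/53 ≈ 2.4906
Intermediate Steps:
E = 1/106 ≈ 0.0094340
c = 4/3 (c = -⅓*(-4) = 4/3 ≈ 1.3333)
W(R) = 1 (W(R) = 2 - 1*1 = 2 - 1 = 1)
W(c) + 158*E = 1 + 158*(1/106) = 1 + 79/53 = 132/53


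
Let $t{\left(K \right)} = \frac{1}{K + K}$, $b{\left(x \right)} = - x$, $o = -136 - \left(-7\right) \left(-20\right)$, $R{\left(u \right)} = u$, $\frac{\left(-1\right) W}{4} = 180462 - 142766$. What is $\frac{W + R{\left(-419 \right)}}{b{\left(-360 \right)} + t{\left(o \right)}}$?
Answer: $- \frac{83464056}{198719} \approx -420.01$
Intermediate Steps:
$W = -150784$ ($W = - 4 \left(180462 - 142766\right) = \left(-4\right) 37696 = -150784$)
$o = -276$ ($o = -136 - 140 = -276$)
$t{\left(K \right)} = \frac{1}{2 K}$
$\frac{W + R{\left(-419 \right)}}{b{\left(-360 \right)} + t{\left(o \right)}} = \frac{-150784 - 419}{\left(-1\right) \left(-360\right) + \frac{1}{2 \left(-276\right)}} = - \frac{151203}{360 + \frac{1}{2} \left(- \frac{1}{276}\right)} = - \frac{151203}{360 - \frac{1}{552}} = - \frac{151203}{\frac{198719}{552}} = \left(-151203\right) \frac{552}{198719} = - \frac{83464056}{198719}$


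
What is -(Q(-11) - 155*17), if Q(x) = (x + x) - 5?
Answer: 2662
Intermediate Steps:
Q(x) = -5 + 2*x (Q(x) = 2*x - 5 = -5 + 2*x)
-(Q(-11) - 155*17) = -((-5 + 2*(-11)) - 155*17) = -((-5 - 22) - 2635) = -(-27 - 2635) = -1*(-2662) = 2662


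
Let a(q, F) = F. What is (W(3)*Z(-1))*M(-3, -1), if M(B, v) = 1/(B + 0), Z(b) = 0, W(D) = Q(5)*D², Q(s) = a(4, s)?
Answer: 0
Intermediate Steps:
Q(s) = s
W(D) = 5*D²
M(B, v) = 1/B
(W(3)*Z(-1))*M(-3, -1) = ((5*3²)*0)/(-3) = ((5*9)*0)*(-⅓) = (45*0)*(-⅓) = 0*(-⅓) = 0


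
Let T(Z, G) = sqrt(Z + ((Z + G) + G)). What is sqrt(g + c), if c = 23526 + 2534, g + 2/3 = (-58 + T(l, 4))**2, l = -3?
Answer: 2*sqrt(66207 - 261*sqrt(2))/3 ≈ 171.06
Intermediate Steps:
T(Z, G) = sqrt(2*G + 2*Z) (T(Z, G) = sqrt(Z + ((G + Z) + G)) = sqrt(Z + (Z + 2*G)) = sqrt(2*G + 2*Z))
g = -2/3 + (-58 + sqrt(2))**2 (g = -2/3 + (-58 + sqrt(2*4 + 2*(-3)))**2 = -2/3 + (-58 + sqrt(8 - 6))**2 = -2/3 + (-58 + sqrt(2))**2 ≈ 3201.3)
c = 26060
sqrt(g + c) = sqrt((10096/3 - 116*sqrt(2)) + 26060) = sqrt(88276/3 - 116*sqrt(2))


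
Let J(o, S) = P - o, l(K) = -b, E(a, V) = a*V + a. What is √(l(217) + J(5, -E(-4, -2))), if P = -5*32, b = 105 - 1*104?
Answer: I*√166 ≈ 12.884*I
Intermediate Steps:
E(a, V) = a + V*a (E(a, V) = V*a + a = a + V*a)
b = 1 (b = 105 - 104 = 1)
l(K) = -1 (l(K) = -1*1 = -1)
P = -160
J(o, S) = -160 - o
√(l(217) + J(5, -E(-4, -2))) = √(-1 + (-160 - 1*5)) = √(-1 + (-160 - 5)) = √(-1 - 165) = √(-166) = I*√166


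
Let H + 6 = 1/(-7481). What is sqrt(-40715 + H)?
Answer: I*sqrt(2278965472762)/7481 ≈ 201.79*I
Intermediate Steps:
H = -44887/7481 (H = -6 + 1/(-7481) = -6 - 1/7481 = -44887/7481 ≈ -6.0001)
sqrt(-40715 + H) = sqrt(-40715 - 44887/7481) = sqrt(-304633802/7481) = I*sqrt(2278965472762)/7481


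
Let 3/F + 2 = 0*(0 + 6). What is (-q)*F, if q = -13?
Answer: -39/2 ≈ -19.500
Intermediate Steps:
F = -3/2 (F = 3/(-2 + 0*(0 + 6)) = 3/(-2 + 0*6) = 3/(-2 + 0) = 3/(-2) = 3*(-1/2) = -3/2 ≈ -1.5000)
(-q)*F = -1*(-13)*(-3/2) = 13*(-3/2) = -39/2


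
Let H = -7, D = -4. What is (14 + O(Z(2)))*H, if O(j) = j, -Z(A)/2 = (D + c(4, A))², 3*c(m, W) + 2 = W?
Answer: 126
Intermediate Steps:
c(m, W) = -⅔ + W/3
Z(A) = -2*(-14/3 + A/3)² (Z(A) = -2*(-4 + (-⅔ + A/3))² = -2*(-14/3 + A/3)²)
(14 + O(Z(2)))*H = (14 - 2*(-14 + 2)²/9)*(-7) = (14 - 2/9*(-12)²)*(-7) = (14 - 2/9*144)*(-7) = (14 - 32)*(-7) = -18*(-7) = 126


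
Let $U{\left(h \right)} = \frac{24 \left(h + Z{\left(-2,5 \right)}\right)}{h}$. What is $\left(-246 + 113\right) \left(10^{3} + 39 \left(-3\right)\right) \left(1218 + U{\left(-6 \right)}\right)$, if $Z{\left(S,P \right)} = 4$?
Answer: $-143980214$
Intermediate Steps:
$U{\left(h \right)} = \frac{96 + 24 h}{h}$ ($U{\left(h \right)} = \frac{24 \left(h + 4\right)}{h} = \frac{24 \left(4 + h\right)}{h} = \frac{96 + 24 h}{h}$)
$\left(-246 + 113\right) \left(10^{3} + 39 \left(-3\right)\right) \left(1218 + U{\left(-6 \right)}\right) = \left(-246 + 113\right) \left(10^{3} + 39 \left(-3\right)\right) \left(1218 + \left(24 + \frac{96}{-6}\right)\right) = - 133 \left(1000 - 117\right) \left(1218 + \left(24 + 96 \left(- \frac{1}{6}\right)\right)\right) = \left(-133\right) 883 \left(1218 + \left(24 - 16\right)\right) = - 117439 \left(1218 + 8\right) = \left(-117439\right) 1226 = -143980214$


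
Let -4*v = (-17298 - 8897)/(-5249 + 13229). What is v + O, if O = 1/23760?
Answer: 1296719/1580040 ≈ 0.82069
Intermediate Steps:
v = 5239/6384 (v = -(-17298 - 8897)/(4*(-5249 + 13229)) = -(-26195)/(4*7980) = -1/4*(-5239/1596) = 5239/6384 ≈ 0.82065)
O = 1/23760 ≈ 4.2088e-5
v + O = 5239/6384 + 1/23760 = 1296719/1580040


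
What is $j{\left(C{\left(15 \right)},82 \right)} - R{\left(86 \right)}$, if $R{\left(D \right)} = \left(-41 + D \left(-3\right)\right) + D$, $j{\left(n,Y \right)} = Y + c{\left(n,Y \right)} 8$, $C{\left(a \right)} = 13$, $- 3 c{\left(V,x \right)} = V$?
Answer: $\frac{781}{3} \approx 260.33$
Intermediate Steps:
$c{\left(V,x \right)} = - \frac{V}{3}$
$j{\left(n,Y \right)} = Y - \frac{8 n}{3}$ ($j{\left(n,Y \right)} = Y + - \frac{n}{3} \cdot 8 = Y - \frac{8 n}{3}$)
$R{\left(D \right)} = -41 - 2 D$ ($R{\left(D \right)} = \left(-41 - 3 D\right) + D = -41 - 2 D$)
$j{\left(C{\left(15 \right)},82 \right)} - R{\left(86 \right)} = \left(82 - \frac{104}{3}\right) - \left(-41 - 172\right) = \frac{142}{3} - -213 = \frac{142}{3} + 213 = \frac{781}{3}$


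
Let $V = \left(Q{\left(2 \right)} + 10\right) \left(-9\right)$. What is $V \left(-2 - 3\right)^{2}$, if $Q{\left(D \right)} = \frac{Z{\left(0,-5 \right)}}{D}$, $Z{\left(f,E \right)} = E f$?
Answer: $-2250$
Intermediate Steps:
$Q{\left(D \right)} = 0$ ($Q{\left(D \right)} = \frac{\left(-5\right) 0}{D} = \frac{0}{D} = 0$)
$V = -90$ ($V = \left(0 + 10\right) \left(-9\right) = 10 \left(-9\right) = -90$)
$V \left(-2 - 3\right)^{2} = - 90 \left(-2 - 3\right)^{2} = - 90 \left(-5\right)^{2} = \left(-90\right) 25 = -2250$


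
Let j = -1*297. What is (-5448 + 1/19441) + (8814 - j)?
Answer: 71212384/19441 ≈ 3663.0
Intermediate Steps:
j = -297
(-5448 + 1/19441) + (8814 - j) = (-5448 + 1/19441) + (8814 - 1*(-297)) = (-5448 + 1/19441) + (8814 + 297) = -105914567/19441 + 9111 = 71212384/19441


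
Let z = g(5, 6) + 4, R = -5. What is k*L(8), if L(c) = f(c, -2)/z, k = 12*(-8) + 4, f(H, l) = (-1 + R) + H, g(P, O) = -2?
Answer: -92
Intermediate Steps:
z = 2 (z = -2 + 4 = 2)
f(H, l) = -6 + H (f(H, l) = (-1 - 5) + H = -6 + H)
k = -92 (k = -96 + 4 = -92)
L(c) = -3 + c/2 (L(c) = (-6 + c)/2 = (-6 + c)*(½) = -3 + c/2)
k*L(8) = -92*(-3 + (½)*8) = -92*(-3 + 4) = -92*1 = -92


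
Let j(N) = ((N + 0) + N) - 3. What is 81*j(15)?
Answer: 2187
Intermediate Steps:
j(N) = -3 + 2*N (j(N) = (N + N) - 3 = 2*N - 3 = -3 + 2*N)
81*j(15) = 81*(-3 + 2*15) = 81*(-3 + 30) = 81*27 = 2187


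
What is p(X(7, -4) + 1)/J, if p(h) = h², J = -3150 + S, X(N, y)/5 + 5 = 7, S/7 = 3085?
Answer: 121/18445 ≈ 0.0065600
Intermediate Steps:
S = 21595 (S = 7*3085 = 21595)
X(N, y) = 10 (X(N, y) = -25 + 5*7 = -25 + 35 = 10)
J = 18445 (J = -3150 + 21595 = 18445)
p(X(7, -4) + 1)/J = (10 + 1)²/18445 = 11²*(1/18445) = 121*(1/18445) = 121/18445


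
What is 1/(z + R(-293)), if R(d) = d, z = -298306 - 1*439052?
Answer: -1/737651 ≈ -1.3557e-6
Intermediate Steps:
z = -737358 (z = -298306 - 439052 = -737358)
1/(z + R(-293)) = 1/(-737358 - 293) = 1/(-737651) = -1/737651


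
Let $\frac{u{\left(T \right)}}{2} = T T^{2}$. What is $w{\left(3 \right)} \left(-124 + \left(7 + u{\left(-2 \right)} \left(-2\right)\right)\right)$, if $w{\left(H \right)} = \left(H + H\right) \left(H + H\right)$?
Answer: $-3060$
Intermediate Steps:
$u{\left(T \right)} = 2 T^{3}$ ($u{\left(T \right)} = 2 T T^{2} = 2 T^{3}$)
$w{\left(H \right)} = 4 H^{2}$ ($w{\left(H \right)} = 2 H 2 H = 4 H^{2}$)
$w{\left(3 \right)} \left(-124 + \left(7 + u{\left(-2 \right)} \left(-2\right)\right)\right) = 4 \cdot 3^{2} \left(-124 + \left(7 + 2 \left(-2\right)^{3} \left(-2\right)\right)\right) = 4 \cdot 9 \left(-124 + \left(7 + 2 \left(-8\right) \left(-2\right)\right)\right) = 36 \left(-124 + \left(7 - -32\right)\right) = 36 \left(-124 + \left(7 + 32\right)\right) = 36 \left(-124 + 39\right) = 36 \left(-85\right) = -3060$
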